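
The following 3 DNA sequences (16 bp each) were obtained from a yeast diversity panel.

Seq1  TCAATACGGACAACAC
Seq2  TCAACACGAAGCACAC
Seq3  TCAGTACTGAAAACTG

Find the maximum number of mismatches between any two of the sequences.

Pairwise Hamming distances:
  Seq1 vs Seq2: 4
  Seq1 vs Seq3: 5
  Seq2 vs Seq3: 8
The largest is 8, between Seq2 and Seq3.

8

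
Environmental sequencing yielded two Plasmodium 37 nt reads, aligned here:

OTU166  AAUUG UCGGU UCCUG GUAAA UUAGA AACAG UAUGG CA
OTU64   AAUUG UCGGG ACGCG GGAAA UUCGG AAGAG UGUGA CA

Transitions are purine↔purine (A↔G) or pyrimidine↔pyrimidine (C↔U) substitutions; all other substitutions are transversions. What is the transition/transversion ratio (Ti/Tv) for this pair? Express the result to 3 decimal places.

0.667

The sequences differ at positions 10 (U/G, transversion), 11 (U/A, transversion), 13 (C/G, transversion), 14 (U/C, transition), 17 (U/G, transversion), 23 (A/C, transversion), 25 (A/G, transition), 28 (C/G, transversion), 32 (A/G, transition), 35 (G/A, transition).
Of the 10 differences, 4 transitions and 6 transversions, so Ti/Tv = 4/6 = 0.667.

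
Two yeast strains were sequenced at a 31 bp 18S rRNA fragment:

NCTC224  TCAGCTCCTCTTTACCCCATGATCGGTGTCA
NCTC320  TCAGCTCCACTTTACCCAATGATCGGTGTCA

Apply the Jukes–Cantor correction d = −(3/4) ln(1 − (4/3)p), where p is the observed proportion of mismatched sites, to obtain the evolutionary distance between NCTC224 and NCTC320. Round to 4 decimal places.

The sequences differ at positions 9 (T/A), 18 (C/A).
p = 2/31 = 0.064516.
d = −0.75 · ln(1 − (4/3)·0.064516) = −0.75 · ln(0.913979) = −0.75 · (-0.089948) = 0.0675.

0.0675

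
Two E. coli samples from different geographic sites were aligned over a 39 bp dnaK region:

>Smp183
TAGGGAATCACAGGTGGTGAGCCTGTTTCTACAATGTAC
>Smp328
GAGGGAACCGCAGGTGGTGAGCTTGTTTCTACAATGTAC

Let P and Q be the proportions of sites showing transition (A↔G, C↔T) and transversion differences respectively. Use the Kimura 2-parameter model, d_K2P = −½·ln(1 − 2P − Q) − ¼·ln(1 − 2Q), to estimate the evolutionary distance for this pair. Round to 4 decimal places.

Differing sites — 1:T/G (Tv); 8:T/C (Ti); 10:A/G (Ti); 23:C/T (Ti).
Of the 4 differences, 3 transitions and 1 transversion over 39 sites: P = 3/39 = 0.076923, Q = 1/39 = 0.025641.
d = −0.5·ln(0.820513) − 0.25·ln(0.948718) = −0.5·(-0.197826) − 0.25·(-0.052644) = 0.1121.

0.1121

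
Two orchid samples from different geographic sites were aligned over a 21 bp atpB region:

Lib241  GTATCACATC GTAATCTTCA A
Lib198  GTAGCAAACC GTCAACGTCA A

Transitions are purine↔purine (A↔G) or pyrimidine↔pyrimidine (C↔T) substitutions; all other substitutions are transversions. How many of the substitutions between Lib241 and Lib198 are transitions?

1

Mismatches occur at site 4 (T↔G, transversion), site 7 (C↔A, transversion), site 9 (T↔C, transition), site 13 (A↔C, transversion), site 15 (T↔A, transversion), site 17 (T↔G, transversion).
Of the 6 differences, 1 transition and 5 transversions, so the answer is 1.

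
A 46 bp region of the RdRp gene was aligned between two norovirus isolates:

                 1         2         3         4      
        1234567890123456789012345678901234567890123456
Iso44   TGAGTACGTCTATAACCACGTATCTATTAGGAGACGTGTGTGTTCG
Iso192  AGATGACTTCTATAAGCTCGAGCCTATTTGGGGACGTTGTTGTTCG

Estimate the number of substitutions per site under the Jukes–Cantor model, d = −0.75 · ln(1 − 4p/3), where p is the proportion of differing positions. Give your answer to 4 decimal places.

0.3904

Mismatches occur at site 1 (T/A), site 4 (G/T), site 5 (T/G), site 8 (G/T), site 16 (C/G), site 18 (A/T), site 21 (T/A), site 22 (A/G), site 23 (T/C), site 29 (A/T), site 32 (A/G), site 38 (G/T), site 39 (T/G), site 40 (G/T).
p = 14/46 = 0.304348.
d = −0.75 · ln(1 − (4/3)·0.304348) = −0.75 · ln(0.594203) = −0.75 · (-0.520534) = 0.3904.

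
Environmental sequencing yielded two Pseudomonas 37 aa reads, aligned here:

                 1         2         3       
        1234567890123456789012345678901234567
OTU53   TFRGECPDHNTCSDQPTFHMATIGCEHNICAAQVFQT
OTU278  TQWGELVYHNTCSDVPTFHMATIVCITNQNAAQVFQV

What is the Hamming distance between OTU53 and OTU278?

Differing sites — 2:F/Q; 3:R/W; 6:C/L; 7:P/V; 8:D/Y; 15:Q/V; 24:G/V; 26:E/I; 27:H/T; 29:I/Q; 30:C/N; 37:T/V.
That gives 12 mismatches out of 37 aligned sites, so the Hamming distance is 12.

12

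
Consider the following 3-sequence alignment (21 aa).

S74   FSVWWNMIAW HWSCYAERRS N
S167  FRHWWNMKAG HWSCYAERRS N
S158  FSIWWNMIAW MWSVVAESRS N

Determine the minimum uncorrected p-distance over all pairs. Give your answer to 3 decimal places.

Pairwise Hamming distances:
  S74 vs S167: 4
  S74 vs S158: 5
  S167 vs S158: 8
The smallest is 4 mismatches, between S74 and S167; p = 4/21 = 0.190.

0.190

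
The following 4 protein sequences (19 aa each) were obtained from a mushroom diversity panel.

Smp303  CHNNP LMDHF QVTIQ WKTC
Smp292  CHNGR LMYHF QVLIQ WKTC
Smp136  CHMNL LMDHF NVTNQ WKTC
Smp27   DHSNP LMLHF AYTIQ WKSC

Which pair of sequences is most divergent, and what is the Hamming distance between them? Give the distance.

Pairwise Hamming distances:
  Smp303 vs Smp292: 4
  Smp303 vs Smp136: 4
  Smp303 vs Smp27: 6
  Smp292 vs Smp136: 7
  Smp292 vs Smp27: 9
  Smp136 vs Smp27: 8
The largest is 9, between Smp292 and Smp27.

9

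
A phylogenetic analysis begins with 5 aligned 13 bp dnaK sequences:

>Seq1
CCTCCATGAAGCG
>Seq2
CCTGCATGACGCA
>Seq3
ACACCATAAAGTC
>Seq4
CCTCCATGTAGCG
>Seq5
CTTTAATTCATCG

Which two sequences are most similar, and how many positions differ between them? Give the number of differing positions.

1

Pairwise Hamming distances:
  Seq1 vs Seq2: 3
  Seq1 vs Seq3: 5
  Seq1 vs Seq4: 1
  Seq1 vs Seq5: 6
  Seq2 vs Seq3: 7
  Seq2 vs Seq4: 4
  Seq2 vs Seq5: 8
  Seq3 vs Seq4: 6
  Seq3 vs Seq5: 10
  Seq4 vs Seq5: 6
The smallest is 1, between Seq1 and Seq4.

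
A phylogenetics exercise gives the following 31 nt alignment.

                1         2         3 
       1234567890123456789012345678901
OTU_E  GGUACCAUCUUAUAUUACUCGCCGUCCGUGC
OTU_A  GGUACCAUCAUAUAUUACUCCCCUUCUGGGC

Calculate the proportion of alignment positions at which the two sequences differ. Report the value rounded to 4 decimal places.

Differing sites — 10:U/A; 21:G/C; 24:G/U; 27:C/U; 29:U/G.
There are 5 differences over 31 sites, so p = 5/31 = 0.1613.

0.1613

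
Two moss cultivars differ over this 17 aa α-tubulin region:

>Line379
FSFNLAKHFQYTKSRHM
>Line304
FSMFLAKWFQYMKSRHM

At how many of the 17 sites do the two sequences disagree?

4

The sequences differ at positions 3 (F/M), 4 (N/F), 8 (H/W), 12 (T/M).
That gives 4 mismatches out of 17 aligned sites, so the Hamming distance is 4.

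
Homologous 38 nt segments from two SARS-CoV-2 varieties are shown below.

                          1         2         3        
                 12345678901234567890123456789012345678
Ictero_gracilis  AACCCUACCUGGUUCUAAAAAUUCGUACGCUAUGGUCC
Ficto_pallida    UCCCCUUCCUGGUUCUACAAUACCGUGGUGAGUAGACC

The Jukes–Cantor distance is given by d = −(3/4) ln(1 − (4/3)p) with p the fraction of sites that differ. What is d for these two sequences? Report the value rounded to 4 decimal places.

0.5604

Differing sites — 1:A/U; 2:A/C; 7:A/U; 18:A/C; 21:A/U; 22:U/A; 23:U/C; 27:A/G; 28:C/G; 29:G/U; 30:C/G; 31:U/A; 32:A/G; 34:G/A; 36:U/A.
p = 15/38 = 0.394737.
d = −0.75 · ln(1 − (4/3)·0.394737) = −0.75 · ln(0.473684) = −0.75 · (-0.747215) = 0.5604.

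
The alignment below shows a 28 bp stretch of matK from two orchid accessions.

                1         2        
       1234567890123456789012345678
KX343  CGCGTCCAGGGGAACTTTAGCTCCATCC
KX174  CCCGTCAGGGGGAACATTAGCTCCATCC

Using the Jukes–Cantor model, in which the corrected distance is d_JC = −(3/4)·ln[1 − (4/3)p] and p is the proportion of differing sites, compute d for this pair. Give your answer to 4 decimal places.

0.1585

The sequences differ at positions 2 (G/C), 7 (C/A), 8 (A/G), 16 (T/A).
p = 4/28 = 0.142857.
d = −0.75 · ln(1 − (4/3)·0.142857) = −0.75 · ln(0.809524) = −0.75 · (-0.211309) = 0.1585.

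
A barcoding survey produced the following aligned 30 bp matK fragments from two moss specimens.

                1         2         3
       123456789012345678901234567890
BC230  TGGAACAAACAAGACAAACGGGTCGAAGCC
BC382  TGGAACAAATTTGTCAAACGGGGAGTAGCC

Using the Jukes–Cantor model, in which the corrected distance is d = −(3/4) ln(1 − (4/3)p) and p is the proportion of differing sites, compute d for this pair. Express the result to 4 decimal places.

The sequences differ at positions 10 (C/T), 11 (A/T), 12 (A/T), 14 (A/T), 23 (T/G), 24 (C/A), 26 (A/T).
p = 7/30 = 0.233333.
d = −0.75 · ln(1 − (4/3)·0.233333) = −0.75 · ln(0.688889) = −0.75 · (-0.372675) = 0.2795.

0.2795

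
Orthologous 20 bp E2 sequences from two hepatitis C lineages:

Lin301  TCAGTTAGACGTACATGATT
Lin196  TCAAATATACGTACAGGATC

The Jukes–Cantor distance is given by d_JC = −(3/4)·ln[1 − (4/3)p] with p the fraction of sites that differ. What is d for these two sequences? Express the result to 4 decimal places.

The sequences differ at positions 4 (G/A), 5 (T/A), 8 (G/T), 16 (T/G), 20 (T/C).
p = 5/20 = 0.250000.
d = −0.75 · ln(1 − (4/3)·0.250000) = −0.75 · ln(0.666667) = −0.75 · (-0.405465) = 0.3041.

0.3041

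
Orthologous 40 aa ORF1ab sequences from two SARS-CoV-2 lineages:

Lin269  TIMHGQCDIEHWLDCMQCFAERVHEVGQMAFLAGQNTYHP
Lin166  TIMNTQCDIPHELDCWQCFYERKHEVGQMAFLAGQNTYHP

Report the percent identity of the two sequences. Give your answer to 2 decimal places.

Differing sites — 4:H/N; 5:G/T; 10:E/P; 12:W/E; 16:M/W; 20:A/Y; 23:V/K.
33 of the 40 sites match, so the percent identity is 33/40 × 100 = 82.50%.

82.50%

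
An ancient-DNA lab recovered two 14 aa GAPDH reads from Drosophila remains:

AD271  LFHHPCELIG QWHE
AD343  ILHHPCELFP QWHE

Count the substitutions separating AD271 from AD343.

Mismatches occur at site 1 (L↔I), site 2 (F↔L), site 9 (I↔F), site 10 (G↔P).
That gives 4 mismatches out of 14 aligned sites, so the Hamming distance is 4.

4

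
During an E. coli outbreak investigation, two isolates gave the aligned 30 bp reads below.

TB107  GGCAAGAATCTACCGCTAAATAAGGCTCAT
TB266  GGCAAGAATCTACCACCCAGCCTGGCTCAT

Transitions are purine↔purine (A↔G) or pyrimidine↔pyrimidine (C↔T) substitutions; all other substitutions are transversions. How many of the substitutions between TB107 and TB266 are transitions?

4

The sequences differ at positions 15 (G/A, transition), 17 (T/C, transition), 18 (A/C, transversion), 20 (A/G, transition), 21 (T/C, transition), 22 (A/C, transversion), 23 (A/T, transversion).
Of the 7 differences, 4 transitions and 3 transversions, so the answer is 4.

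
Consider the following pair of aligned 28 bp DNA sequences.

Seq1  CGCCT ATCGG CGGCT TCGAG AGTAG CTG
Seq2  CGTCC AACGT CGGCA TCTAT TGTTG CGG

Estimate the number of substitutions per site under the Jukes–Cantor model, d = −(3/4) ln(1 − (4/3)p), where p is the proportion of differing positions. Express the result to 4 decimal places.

0.4850

Mismatches occur at site 3 (C→T), site 5 (T→C), site 7 (T→A), site 10 (G→T), site 15 (T→A), site 18 (G→T), site 20 (G→T), site 21 (A→T), site 24 (A→T), site 27 (T→G).
p = 10/28 = 0.357143.
d = −0.75 · ln(1 − (4/3)·0.357143) = −0.75 · ln(0.523809) = −0.75 · (-0.646628) = 0.4850.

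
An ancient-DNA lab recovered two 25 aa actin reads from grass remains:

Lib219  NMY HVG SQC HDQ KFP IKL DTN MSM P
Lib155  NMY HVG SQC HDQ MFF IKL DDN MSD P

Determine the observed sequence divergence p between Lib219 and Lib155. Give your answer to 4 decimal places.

0.1600

Differing sites — 13:K/M; 15:P/F; 20:T/D; 24:M/D.
There are 4 differences over 25 sites, so p = 4/25 = 0.1600.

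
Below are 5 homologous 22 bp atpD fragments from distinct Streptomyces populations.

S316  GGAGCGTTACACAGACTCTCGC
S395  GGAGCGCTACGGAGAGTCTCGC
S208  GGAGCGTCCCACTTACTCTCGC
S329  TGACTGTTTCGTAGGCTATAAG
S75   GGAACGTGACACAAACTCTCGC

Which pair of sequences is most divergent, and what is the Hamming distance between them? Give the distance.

14

Pairwise Hamming distances:
  S316 vs S395: 4
  S316 vs S208: 4
  S316 vs S329: 11
  S316 vs S75: 3
  S395 vs S208: 8
  S395 vs S329: 12
  S395 vs S75: 7
  S208 vs S329: 14
  S208 vs S75: 5
  S329 vs S75: 13
The largest is 14, between S208 and S329.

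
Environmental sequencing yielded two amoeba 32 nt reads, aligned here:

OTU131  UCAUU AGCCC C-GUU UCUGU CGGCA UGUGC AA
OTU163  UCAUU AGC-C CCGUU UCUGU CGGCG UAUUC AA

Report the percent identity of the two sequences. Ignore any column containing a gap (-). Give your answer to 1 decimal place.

Excluding the 2 gap columns leaves 30 comparable sites.
Mismatches occur at site 25 (A→G), site 27 (G→A), site 29 (G→U).
27 of the 30 comparable sites match, so the percent identity is 27/30 × 100 = 90.0%.

90.0%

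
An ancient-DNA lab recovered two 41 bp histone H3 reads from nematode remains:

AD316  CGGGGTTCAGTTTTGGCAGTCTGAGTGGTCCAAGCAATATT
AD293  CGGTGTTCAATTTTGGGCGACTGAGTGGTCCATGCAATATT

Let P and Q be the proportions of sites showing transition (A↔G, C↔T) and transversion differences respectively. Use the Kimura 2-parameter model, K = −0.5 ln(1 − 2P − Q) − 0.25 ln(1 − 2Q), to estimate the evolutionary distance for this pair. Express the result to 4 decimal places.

The sequences differ at positions 4 (G/T, transversion), 10 (G/A, transition), 17 (C/G, transversion), 18 (A/C, transversion), 20 (T/A, transversion), 33 (A/T, transversion).
Of the 6 differences, 1 transition and 5 transversions over 41 sites: P = 1/41 = 0.024390, Q = 5/41 = 0.121951.
d = −0.5·ln(0.829269) − 0.25·ln(0.756098) = −0.5·(-0.187211) − 0.25·(-0.279584) = 0.1635.

0.1635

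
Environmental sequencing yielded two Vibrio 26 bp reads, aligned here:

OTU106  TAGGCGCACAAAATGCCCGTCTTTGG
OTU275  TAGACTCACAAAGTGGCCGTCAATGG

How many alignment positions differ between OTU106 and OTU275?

6

Differing sites — 4:G/A; 6:G/T; 13:A/G; 16:C/G; 22:T/A; 23:T/A.
That gives 6 mismatches out of 26 aligned sites, so the Hamming distance is 6.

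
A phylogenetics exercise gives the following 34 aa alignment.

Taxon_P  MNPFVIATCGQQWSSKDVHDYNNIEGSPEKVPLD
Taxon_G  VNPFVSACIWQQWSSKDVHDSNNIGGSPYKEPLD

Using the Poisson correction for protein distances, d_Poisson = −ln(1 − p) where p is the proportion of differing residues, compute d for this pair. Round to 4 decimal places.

0.3075

Differing sites — 1:M/V; 6:I/S; 8:T/C; 9:C/I; 10:G/W; 21:Y/S; 25:E/G; 29:E/Y; 31:V/E.
p = 9/34 = 0.264706.
d = −ln(1 − 0.264706) = −ln(0.735294) = 0.3075.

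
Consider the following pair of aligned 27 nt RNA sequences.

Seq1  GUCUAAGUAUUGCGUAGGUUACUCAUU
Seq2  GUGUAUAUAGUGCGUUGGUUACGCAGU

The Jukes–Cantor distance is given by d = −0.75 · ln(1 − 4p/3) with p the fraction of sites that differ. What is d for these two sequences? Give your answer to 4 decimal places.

0.3181

The sequences differ at positions 3 (C/G), 6 (A/U), 7 (G/A), 10 (U/G), 16 (A/U), 23 (U/G), 26 (U/G).
p = 7/27 = 0.259259.
d = −0.75 · ln(1 − (4/3)·0.259259) = −0.75 · ln(0.654321) = −0.75 · (-0.424157) = 0.3181.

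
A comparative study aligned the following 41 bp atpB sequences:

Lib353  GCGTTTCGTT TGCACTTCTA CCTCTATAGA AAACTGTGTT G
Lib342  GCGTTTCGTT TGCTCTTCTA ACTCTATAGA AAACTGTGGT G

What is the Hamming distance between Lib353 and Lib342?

3

Mismatches occur at site 14 (A→T), site 21 (C→A), site 39 (T→G).
That gives 3 mismatches out of 41 aligned sites, so the Hamming distance is 3.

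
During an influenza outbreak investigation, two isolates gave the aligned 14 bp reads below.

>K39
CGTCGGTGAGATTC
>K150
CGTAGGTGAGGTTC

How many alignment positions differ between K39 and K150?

2

Mismatches occur at site 4 (C→A), site 11 (A→G).
That gives 2 mismatches out of 14 aligned sites, so the Hamming distance is 2.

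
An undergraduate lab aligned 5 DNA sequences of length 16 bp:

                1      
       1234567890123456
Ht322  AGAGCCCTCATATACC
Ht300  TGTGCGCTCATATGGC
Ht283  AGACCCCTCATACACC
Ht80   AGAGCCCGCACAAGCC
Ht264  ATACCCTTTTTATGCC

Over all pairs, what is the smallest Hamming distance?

Pairwise Hamming distances:
  Ht322 vs Ht300: 5
  Ht322 vs Ht283: 2
  Ht322 vs Ht80: 4
  Ht322 vs Ht264: 6
  Ht300 vs Ht283: 7
  Ht300 vs Ht80: 7
  Ht300 vs Ht264: 9
  Ht283 vs Ht80: 5
  Ht283 vs Ht264: 6
  Ht80 vs Ht264: 8
The smallest is 2, between Ht322 and Ht283.

2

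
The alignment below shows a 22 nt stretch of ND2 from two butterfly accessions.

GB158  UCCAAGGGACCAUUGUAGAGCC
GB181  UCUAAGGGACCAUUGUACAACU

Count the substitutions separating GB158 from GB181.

Differing sites — 3:C/U; 18:G/C; 20:G/A; 22:C/U.
That gives 4 mismatches out of 22 aligned sites, so the Hamming distance is 4.

4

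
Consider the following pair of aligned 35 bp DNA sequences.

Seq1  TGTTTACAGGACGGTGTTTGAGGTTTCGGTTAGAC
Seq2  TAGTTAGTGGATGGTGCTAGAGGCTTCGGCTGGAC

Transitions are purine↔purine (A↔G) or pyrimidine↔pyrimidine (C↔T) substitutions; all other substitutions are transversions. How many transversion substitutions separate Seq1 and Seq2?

4

Differing sites — 2:G/A (Ti); 3:T/G (Tv); 7:C/G (Tv); 8:A/T (Tv); 12:C/T (Ti); 17:T/C (Ti); 19:T/A (Tv); 24:T/C (Ti); 30:T/C (Ti); 32:A/G (Ti).
Of the 10 differences, 6 transitions and 4 transversions, so the answer is 4.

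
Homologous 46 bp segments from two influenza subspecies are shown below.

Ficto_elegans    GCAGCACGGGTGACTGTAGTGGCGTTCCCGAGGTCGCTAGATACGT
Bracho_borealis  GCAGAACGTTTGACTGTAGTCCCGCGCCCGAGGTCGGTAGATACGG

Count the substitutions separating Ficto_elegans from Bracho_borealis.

9

The sequences differ at positions 5 (C/A), 9 (G/T), 10 (G/T), 21 (G/C), 22 (G/C), 25 (T/C), 26 (T/G), 37 (C/G), 46 (T/G).
That gives 9 mismatches out of 46 aligned sites, so the Hamming distance is 9.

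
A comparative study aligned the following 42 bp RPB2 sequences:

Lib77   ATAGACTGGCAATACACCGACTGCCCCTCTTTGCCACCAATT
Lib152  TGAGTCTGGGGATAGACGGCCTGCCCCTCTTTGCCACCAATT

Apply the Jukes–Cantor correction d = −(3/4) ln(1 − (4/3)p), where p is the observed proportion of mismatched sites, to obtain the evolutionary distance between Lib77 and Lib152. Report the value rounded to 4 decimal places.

0.2197

Differing sites — 1:A/T; 2:T/G; 5:A/T; 10:C/G; 11:A/G; 15:C/G; 18:C/G; 20:A/C.
p = 8/42 = 0.190476.
d = −0.75 · ln(1 − (4/3)·0.190476) = −0.75 · ln(0.746032) = −0.75 · (-0.292987) = 0.2197.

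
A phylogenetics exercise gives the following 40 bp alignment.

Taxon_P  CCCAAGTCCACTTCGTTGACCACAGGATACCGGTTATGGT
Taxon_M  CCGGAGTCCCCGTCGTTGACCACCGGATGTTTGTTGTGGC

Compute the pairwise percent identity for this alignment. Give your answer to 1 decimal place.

Differing sites — 3:C/G; 4:A/G; 10:A/C; 12:T/G; 24:A/C; 29:A/G; 30:C/T; 31:C/T; 32:G/T; 36:A/G; 40:T/C.
29 of the 40 sites match, so the percent identity is 29/40 × 100 = 72.5%.

72.5%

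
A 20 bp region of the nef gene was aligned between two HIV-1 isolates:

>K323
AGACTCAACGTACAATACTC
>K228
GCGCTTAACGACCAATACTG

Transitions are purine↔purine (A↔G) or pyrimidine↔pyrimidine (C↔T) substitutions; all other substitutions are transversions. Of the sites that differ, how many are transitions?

The sequences differ at positions 1 (A/G, transition), 2 (G/C, transversion), 3 (A/G, transition), 6 (C/T, transition), 11 (T/A, transversion), 12 (A/C, transversion), 20 (C/G, transversion).
Of the 7 differences, 3 transitions and 4 transversions, so the answer is 3.

3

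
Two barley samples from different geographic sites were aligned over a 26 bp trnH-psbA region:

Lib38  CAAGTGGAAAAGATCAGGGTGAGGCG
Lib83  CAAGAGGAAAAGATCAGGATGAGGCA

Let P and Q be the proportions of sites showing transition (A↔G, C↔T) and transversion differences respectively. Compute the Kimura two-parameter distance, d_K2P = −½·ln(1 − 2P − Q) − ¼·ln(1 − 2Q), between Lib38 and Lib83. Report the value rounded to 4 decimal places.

0.1268

Differing sites — 5:T/A (Tv); 19:G/A (Ti); 26:G/A (Ti).
Of the 3 differences, 2 transitions and 1 transversion over 26 sites: P = 2/26 = 0.076923, Q = 1/26 = 0.038462.
d = −0.5·ln(0.807692) − 0.25·ln(0.923076) = −0.5·(-0.213574) − 0.25·(-0.080044) = 0.1268.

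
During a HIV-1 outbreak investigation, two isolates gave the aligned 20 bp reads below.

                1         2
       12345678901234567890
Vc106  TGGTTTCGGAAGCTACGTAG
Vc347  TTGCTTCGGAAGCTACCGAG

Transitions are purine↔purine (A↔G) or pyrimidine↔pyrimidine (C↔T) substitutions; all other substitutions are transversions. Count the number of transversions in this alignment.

3

Mismatches occur at site 2 (G/T, transversion), site 4 (T/C, transition), site 17 (G/C, transversion), site 18 (T/G, transversion).
Of the 4 differences, 1 transition and 3 transversions, so the answer is 3.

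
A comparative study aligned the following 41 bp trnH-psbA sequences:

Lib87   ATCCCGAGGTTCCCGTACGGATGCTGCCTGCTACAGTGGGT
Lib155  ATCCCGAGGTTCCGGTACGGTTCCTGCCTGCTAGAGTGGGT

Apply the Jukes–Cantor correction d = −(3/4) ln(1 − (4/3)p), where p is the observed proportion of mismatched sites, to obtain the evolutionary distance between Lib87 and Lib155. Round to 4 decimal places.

Differing sites — 14:C/G; 21:A/T; 23:G/C; 34:C/G.
p = 4/41 = 0.097561.
d = −0.75 · ln(1 − (4/3)·0.097561) = −0.75 · ln(0.869919) = −0.75 · (-0.139355) = 0.1045.

0.1045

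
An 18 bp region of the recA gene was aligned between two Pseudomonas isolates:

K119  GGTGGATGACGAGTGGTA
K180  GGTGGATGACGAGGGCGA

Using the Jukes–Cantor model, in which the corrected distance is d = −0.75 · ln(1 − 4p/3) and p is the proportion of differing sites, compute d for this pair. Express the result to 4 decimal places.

Differing sites — 14:T/G; 16:G/C; 17:T/G.
p = 3/18 = 0.166667.
d = −0.75 · ln(1 − (4/3)·0.166667) = −0.75 · ln(0.777777) = −0.75 · (-0.251315) = 0.1885.

0.1885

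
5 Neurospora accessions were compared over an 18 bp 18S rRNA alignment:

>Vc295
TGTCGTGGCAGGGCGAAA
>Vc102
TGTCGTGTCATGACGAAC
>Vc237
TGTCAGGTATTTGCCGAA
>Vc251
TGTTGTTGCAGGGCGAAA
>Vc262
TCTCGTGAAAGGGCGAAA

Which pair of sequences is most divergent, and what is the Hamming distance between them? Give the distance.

Pairwise Hamming distances:
  Vc295 vs Vc102: 4
  Vc295 vs Vc237: 9
  Vc295 vs Vc251: 2
  Vc295 vs Vc262: 3
  Vc102 vs Vc237: 9
  Vc102 vs Vc251: 6
  Vc102 vs Vc262: 6
  Vc237 vs Vc251: 11
  Vc237 vs Vc262: 9
  Vc251 vs Vc262: 5
The largest is 11, between Vc237 and Vc251.

11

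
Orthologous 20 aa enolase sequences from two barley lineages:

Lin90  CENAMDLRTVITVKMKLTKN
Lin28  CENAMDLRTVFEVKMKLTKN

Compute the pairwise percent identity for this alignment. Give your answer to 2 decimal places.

Differing sites — 11:I/F; 12:T/E.
18 of the 20 sites match, so the percent identity is 18/20 × 100 = 90.00%.

90.00%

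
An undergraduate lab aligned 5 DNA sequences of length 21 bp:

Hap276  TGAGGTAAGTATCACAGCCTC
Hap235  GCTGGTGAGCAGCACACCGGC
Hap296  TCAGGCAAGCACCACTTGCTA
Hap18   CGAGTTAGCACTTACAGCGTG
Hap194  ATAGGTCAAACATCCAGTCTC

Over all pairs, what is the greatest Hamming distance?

15

Pairwise Hamming distances:
  Hap276 vs Hap235: 9
  Hap276 vs Hap296: 8
  Hap276 vs Hap18: 9
  Hap276 vs Hap194: 10
  Hap235 vs Hap296: 11
  Hap235 vs Hap18: 14
  Hap235 vs Hap194: 14
  Hap296 vs Hap18: 15
  Hap296 vs Hap194: 14
  Hap18 vs Hap194: 11
The largest is 15, between Hap296 and Hap18.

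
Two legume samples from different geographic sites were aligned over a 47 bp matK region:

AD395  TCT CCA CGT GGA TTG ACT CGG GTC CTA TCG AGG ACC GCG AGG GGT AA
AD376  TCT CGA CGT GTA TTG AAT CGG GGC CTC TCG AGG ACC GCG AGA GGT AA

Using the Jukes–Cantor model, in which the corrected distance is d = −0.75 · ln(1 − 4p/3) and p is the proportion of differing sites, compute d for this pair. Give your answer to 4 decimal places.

Differing sites — 5:C/G; 11:G/T; 17:C/A; 23:T/G; 27:A/C; 42:G/A.
p = 6/47 = 0.127660.
d = −0.75 · ln(1 − (4/3)·0.127660) = −0.75 · ln(0.829787) = −0.75 · (-0.186586) = 0.1399.

0.1399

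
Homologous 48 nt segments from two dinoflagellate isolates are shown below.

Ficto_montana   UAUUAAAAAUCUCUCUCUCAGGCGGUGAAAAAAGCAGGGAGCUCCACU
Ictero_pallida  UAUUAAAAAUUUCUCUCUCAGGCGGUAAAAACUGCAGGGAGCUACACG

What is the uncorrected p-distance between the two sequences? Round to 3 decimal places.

Differing sites — 11:C/U; 27:G/A; 32:A/C; 33:A/U; 44:C/A; 48:U/G.
There are 6 differences over 48 sites, so p = 6/48 = 0.125.

0.125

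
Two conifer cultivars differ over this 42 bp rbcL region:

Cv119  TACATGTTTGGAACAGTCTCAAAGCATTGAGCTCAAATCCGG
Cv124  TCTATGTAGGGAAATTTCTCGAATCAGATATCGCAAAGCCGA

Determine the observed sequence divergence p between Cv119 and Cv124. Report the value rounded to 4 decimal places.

Differing sites — 2:A/C; 3:C/T; 8:T/A; 9:T/G; 14:C/A; 15:A/T; 16:G/T; 21:A/G; 24:G/T; 27:T/G; 28:T/A; 29:G/T; 31:G/T; 33:T/G; 38:T/G; 42:G/A.
There are 16 differences over 42 sites, so p = 16/42 = 0.3810.

0.3810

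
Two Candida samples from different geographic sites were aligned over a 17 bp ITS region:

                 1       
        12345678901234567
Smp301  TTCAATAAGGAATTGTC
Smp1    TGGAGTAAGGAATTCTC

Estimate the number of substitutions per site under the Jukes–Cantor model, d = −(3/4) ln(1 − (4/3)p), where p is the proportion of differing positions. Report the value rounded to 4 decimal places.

0.2824

Differing sites — 2:T/G; 3:C/G; 5:A/G; 15:G/C.
p = 4/17 = 0.235294.
d = −0.75 · ln(1 − (4/3)·0.235294) = −0.75 · ln(0.686275) = −0.75 · (-0.376477) = 0.2824.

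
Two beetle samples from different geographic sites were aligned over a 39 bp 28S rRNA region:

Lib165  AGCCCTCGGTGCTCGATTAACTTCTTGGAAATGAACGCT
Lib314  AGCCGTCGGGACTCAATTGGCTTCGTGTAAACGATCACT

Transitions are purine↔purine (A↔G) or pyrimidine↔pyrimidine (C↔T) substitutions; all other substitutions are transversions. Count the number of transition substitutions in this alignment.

The sequences differ at positions 5 (C/G, transversion), 10 (T/G, transversion), 11 (G/A, transition), 15 (G/A, transition), 19 (A/G, transition), 20 (A/G, transition), 25 (T/G, transversion), 28 (G/T, transversion), 32 (T/C, transition), 35 (A/T, transversion), 37 (G/A, transition).
Of the 11 differences, 6 transitions and 5 transversions, so the answer is 6.

6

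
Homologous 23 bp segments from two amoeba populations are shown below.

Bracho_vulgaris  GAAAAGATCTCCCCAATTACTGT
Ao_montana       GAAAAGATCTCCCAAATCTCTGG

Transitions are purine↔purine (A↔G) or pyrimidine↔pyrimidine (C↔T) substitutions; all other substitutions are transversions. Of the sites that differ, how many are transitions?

The sequences differ at positions 14 (C/A, transversion), 18 (T/C, transition), 19 (A/T, transversion), 23 (T/G, transversion).
Of the 4 differences, 1 transition and 3 transversions, so the answer is 1.

1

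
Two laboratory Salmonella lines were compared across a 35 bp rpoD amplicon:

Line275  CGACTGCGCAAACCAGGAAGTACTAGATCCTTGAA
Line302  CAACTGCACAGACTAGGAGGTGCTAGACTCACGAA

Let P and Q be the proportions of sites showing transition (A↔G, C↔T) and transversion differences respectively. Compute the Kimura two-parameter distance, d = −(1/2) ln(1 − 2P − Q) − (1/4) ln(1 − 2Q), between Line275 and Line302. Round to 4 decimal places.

The sequences differ at positions 2 (G/A, transition), 8 (G/A, transition), 11 (A/G, transition), 14 (C/T, transition), 19 (A/G, transition), 22 (A/G, transition), 28 (T/C, transition), 29 (C/T, transition), 31 (T/A, transversion), 32 (T/C, transition).
Of the 10 differences, 9 transitions and 1 transversion over 35 sites: P = 9/35 = 0.257143, Q = 1/35 = 0.028571.
d = −0.5·ln(0.457143) − 0.25·ln(0.942858) = −0.5·(-0.782759) − 0.25·(-0.058840) = 0.4061.

0.4061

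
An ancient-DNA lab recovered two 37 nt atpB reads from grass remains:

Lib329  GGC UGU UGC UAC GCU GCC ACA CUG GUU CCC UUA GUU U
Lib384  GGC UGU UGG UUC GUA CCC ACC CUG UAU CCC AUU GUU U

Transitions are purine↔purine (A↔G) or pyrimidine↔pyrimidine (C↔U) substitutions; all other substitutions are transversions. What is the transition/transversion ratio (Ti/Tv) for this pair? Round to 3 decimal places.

The sequences differ at positions 9 (C/G, transversion), 11 (A/U, transversion), 14 (C/U, transition), 15 (U/A, transversion), 16 (G/C, transversion), 21 (A/C, transversion), 25 (G/U, transversion), 26 (U/A, transversion), 31 (U/A, transversion), 33 (A/U, transversion).
Of the 10 differences, 1 transition and 9 transversions, so Ti/Tv = 1/9 = 0.111.

0.111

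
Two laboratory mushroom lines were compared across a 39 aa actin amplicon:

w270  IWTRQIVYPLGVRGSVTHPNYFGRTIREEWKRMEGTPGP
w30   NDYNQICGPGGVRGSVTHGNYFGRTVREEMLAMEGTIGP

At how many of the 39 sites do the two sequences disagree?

Mismatches occur at site 1 (I→N), site 2 (W→D), site 3 (T→Y), site 4 (R→N), site 7 (V→C), site 8 (Y→G), site 10 (L→G), site 19 (P→G), site 26 (I→V), site 30 (W→M), site 31 (K→L), site 32 (R→A), site 37 (P→I).
That gives 13 mismatches out of 39 aligned sites, so the Hamming distance is 13.

13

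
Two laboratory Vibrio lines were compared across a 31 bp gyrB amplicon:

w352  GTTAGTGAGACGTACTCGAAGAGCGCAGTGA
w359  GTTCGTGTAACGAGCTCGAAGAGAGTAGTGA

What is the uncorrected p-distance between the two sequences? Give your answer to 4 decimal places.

The sequences differ at positions 4 (A/C), 8 (A/T), 9 (G/A), 13 (T/A), 14 (A/G), 24 (C/A), 26 (C/T).
There are 7 differences over 31 sites, so p = 7/31 = 0.2258.

0.2258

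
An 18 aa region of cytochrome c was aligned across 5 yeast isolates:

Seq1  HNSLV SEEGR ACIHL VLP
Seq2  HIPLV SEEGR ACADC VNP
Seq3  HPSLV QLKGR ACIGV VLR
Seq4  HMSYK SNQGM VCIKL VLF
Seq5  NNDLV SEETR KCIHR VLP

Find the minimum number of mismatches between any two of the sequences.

5

Pairwise Hamming distances:
  Seq1 vs Seq2: 6
  Seq1 vs Seq3: 7
  Seq1 vs Seq4: 9
  Seq1 vs Seq5: 5
  Seq2 vs Seq3: 10
  Seq2 vs Seq4: 13
  Seq2 vs Seq5: 9
  Seq3 vs Seq4: 11
  Seq3 vs Seq5: 11
  Seq4 vs Seq5: 13
The smallest is 5, between Seq1 and Seq5.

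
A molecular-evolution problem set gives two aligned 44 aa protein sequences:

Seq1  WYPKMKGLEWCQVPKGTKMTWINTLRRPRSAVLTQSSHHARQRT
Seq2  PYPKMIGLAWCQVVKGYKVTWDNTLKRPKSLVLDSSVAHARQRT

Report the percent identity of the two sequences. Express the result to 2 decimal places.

68.18%

Differing sites — 1:W/P; 6:K/I; 9:E/A; 14:P/V; 17:T/Y; 19:M/V; 22:I/D; 26:R/K; 29:R/K; 31:A/L; 34:T/D; 35:Q/S; 37:S/V; 38:H/A.
30 of the 44 sites match, so the percent identity is 30/44 × 100 = 68.18%.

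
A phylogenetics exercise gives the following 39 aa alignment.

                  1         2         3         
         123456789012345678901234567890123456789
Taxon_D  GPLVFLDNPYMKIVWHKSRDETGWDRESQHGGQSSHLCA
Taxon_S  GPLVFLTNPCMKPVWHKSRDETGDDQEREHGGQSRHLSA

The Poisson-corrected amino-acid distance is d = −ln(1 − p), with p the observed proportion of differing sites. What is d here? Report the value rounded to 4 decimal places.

The sequences differ at positions 7 (D/T), 10 (Y/C), 13 (I/P), 24 (W/D), 26 (R/Q), 28 (S/R), 29 (Q/E), 35 (S/R), 38 (C/S).
p = 9/39 = 0.230769.
d = −ln(1 − 0.230769) = −ln(0.769231) = 0.2624.

0.2624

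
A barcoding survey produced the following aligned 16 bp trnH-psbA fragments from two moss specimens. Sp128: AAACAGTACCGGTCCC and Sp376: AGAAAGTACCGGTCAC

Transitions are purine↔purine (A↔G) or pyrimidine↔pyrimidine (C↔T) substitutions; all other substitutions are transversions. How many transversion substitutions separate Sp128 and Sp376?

2

Mismatches occur at site 2 (A→G, transition), site 4 (C→A, transversion), site 15 (C→A, transversion).
Of the 3 differences, 1 transition and 2 transversions, so the answer is 2.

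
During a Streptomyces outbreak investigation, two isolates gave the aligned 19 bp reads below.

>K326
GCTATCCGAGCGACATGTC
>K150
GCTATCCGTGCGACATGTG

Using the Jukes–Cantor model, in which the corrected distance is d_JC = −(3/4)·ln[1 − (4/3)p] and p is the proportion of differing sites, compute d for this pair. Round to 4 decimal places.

Differing sites — 9:A/T; 19:C/G.
p = 2/19 = 0.105263.
d = −0.75 · ln(1 − (4/3)·0.105263) = −0.75 · ln(0.859649) = −0.75 · (-0.151231) = 0.1134.

0.1134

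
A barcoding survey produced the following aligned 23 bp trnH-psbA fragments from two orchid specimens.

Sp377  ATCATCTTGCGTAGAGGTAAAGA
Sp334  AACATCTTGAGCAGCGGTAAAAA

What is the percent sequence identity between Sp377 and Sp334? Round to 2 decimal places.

Mismatches occur at site 2 (T↔A), site 10 (C↔A), site 12 (T↔C), site 15 (A↔C), site 22 (G↔A).
18 of the 23 sites match, so the percent identity is 18/23 × 100 = 78.26%.

78.26%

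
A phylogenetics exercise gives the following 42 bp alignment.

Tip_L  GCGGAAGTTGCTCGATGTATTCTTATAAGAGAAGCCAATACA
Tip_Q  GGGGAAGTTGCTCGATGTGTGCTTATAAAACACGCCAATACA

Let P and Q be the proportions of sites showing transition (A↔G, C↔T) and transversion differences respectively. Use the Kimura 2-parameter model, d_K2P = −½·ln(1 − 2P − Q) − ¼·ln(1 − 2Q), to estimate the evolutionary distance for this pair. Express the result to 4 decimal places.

Mismatches occur at site 2 (C→G, transversion), site 19 (A→G, transition), site 21 (T→G, transversion), site 29 (G→A, transition), site 31 (G→C, transversion), site 33 (A→C, transversion).
Of the 6 differences, 2 transitions and 4 transversions over 42 sites: P = 2/42 = 0.047619, Q = 4/42 = 0.095238.
d = −0.5·ln(0.809524) − 0.25·ln(0.809524) = −0.5·(-0.211309) − 0.25·(-0.211309) = 0.1585.

0.1585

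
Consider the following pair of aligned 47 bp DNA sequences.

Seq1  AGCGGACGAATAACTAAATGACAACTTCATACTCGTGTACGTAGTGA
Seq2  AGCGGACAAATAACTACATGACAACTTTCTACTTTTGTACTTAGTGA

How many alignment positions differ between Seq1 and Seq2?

7

Differing sites — 8:G/A; 17:A/C; 28:C/T; 29:A/C; 34:C/T; 35:G/T; 41:G/T.
That gives 7 mismatches out of 47 aligned sites, so the Hamming distance is 7.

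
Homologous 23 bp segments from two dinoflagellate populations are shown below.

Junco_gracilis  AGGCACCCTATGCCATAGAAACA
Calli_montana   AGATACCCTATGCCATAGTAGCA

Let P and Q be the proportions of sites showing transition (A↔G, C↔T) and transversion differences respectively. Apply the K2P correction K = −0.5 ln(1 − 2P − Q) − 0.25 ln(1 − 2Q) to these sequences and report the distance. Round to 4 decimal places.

The sequences differ at positions 3 (G/A, transition), 4 (C/T, transition), 19 (A/T, transversion), 21 (A/G, transition).
Of the 4 differences, 3 transitions and 1 transversion over 23 sites: P = 3/23 = 0.130435, Q = 1/23 = 0.043478.
d = −0.5·ln(0.695652) − 0.25·ln(0.913044) = −0.5·(-0.362906) − 0.25·(-0.090971) = 0.2042.

0.2042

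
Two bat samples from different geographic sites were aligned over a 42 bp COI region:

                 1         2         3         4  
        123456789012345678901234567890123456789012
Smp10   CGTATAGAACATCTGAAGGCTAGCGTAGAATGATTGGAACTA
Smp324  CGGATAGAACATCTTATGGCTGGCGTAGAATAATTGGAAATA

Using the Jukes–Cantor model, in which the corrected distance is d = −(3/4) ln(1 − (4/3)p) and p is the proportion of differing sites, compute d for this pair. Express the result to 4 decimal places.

0.1585

Differing sites — 3:T/G; 15:G/T; 17:A/T; 22:A/G; 32:G/A; 40:C/A.
p = 6/42 = 0.142857.
d = −0.75 · ln(1 − (4/3)·0.142857) = −0.75 · ln(0.809524) = −0.75 · (-0.211309) = 0.1585.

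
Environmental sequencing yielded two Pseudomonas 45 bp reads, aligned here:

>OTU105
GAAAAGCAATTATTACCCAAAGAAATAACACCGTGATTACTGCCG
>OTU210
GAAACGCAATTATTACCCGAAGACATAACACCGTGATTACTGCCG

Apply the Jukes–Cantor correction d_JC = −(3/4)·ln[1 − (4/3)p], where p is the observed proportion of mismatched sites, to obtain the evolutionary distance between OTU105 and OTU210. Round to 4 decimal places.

0.0698

Differing sites — 5:A/C; 19:A/G; 24:A/C.
p = 3/45 = 0.066667.
d = −0.75 · ln(1 − (4/3)·0.066667) = −0.75 · ln(0.911111) = −0.75 · (-0.093091) = 0.0698.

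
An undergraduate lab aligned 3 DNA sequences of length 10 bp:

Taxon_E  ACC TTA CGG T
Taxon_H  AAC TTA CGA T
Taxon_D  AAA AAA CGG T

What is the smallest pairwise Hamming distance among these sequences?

2

Pairwise Hamming distances:
  Taxon_E vs Taxon_H: 2
  Taxon_E vs Taxon_D: 4
  Taxon_H vs Taxon_D: 4
The smallest is 2, between Taxon_E and Taxon_H.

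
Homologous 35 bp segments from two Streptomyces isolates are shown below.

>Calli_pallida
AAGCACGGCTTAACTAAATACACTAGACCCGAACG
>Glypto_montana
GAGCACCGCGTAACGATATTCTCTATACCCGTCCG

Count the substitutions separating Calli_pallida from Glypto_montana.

10

Differing sites — 1:A/G; 7:G/C; 10:T/G; 15:T/G; 17:A/T; 20:A/T; 22:A/T; 26:G/T; 32:A/T; 33:A/C.
That gives 10 mismatches out of 35 aligned sites, so the Hamming distance is 10.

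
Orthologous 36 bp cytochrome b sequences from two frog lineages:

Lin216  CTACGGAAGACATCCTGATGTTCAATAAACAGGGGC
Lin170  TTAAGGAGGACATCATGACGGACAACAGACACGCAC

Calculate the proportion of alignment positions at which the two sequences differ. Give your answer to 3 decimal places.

Differing sites — 1:C/T; 4:C/A; 8:A/G; 15:C/A; 19:T/C; 21:T/G; 22:T/A; 26:T/C; 28:A/G; 32:G/C; 34:G/C; 35:G/A.
There are 12 differences over 36 sites, so p = 12/36 = 0.333.

0.333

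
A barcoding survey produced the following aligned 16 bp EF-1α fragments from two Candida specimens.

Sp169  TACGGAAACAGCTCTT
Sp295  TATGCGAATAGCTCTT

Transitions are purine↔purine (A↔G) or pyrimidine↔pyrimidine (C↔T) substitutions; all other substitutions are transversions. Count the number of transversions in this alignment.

Mismatches occur at site 3 (C→T, transition), site 5 (G→C, transversion), site 6 (A→G, transition), site 9 (C→T, transition).
Of the 4 differences, 3 transitions and 1 transversion, so the answer is 1.

1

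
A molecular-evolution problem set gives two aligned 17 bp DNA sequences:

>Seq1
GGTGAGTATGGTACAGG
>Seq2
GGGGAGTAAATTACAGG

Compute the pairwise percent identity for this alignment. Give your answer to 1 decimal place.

Mismatches occur at site 3 (T↔G), site 9 (T↔A), site 10 (G↔A), site 11 (G↔T).
13 of the 17 sites match, so the percent identity is 13/17 × 100 = 76.5%.

76.5%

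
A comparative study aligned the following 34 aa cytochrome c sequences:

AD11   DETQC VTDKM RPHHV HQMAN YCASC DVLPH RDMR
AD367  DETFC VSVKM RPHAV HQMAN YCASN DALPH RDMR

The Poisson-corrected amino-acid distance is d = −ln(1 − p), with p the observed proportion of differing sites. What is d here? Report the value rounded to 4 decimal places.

0.1942

Mismatches occur at site 4 (Q↔F), site 7 (T↔S), site 8 (D↔V), site 14 (H↔A), site 25 (C↔N), site 27 (V↔A).
p = 6/34 = 0.176471.
d = −ln(1 − 0.176471) = −ln(0.823529) = 0.1942.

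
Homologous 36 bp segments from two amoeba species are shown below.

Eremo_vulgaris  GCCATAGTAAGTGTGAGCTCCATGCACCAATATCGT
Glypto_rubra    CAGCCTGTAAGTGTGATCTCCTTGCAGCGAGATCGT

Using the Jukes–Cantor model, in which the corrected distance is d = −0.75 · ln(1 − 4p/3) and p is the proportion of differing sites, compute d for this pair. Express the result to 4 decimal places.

The sequences differ at positions 1 (G/C), 2 (C/A), 3 (C/G), 4 (A/C), 5 (T/C), 6 (A/T), 17 (G/T), 22 (A/T), 27 (C/G), 29 (A/G), 31 (T/G).
p = 11/36 = 0.305556.
d = −0.75 · ln(1 − (4/3)·0.305556) = −0.75 · ln(0.592592) = −0.75 · (-0.523249) = 0.3924.

0.3924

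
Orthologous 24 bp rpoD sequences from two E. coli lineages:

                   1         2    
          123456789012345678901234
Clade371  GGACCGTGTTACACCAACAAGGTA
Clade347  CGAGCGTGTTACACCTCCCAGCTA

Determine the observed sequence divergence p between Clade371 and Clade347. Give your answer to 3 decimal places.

0.250

The sequences differ at positions 1 (G/C), 4 (C/G), 16 (A/T), 17 (A/C), 19 (A/C), 22 (G/C).
There are 6 differences over 24 sites, so p = 6/24 = 0.250.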